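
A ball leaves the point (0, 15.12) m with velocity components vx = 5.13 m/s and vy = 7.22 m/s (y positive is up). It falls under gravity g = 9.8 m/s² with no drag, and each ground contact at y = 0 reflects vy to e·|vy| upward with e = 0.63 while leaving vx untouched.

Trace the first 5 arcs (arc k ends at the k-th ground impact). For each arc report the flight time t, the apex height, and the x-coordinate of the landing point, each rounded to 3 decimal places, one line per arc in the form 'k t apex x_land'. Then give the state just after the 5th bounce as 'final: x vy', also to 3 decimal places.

Arc 1: start y=15.120, vy=7.220 → t=2.642, apex=17.780, x_land=13.551, impact vy=-18.668
  bounce: vy ← 0.63·18.668 = 11.761
Arc 2: start y=0.000, vy=11.761 → t=2.400, apex=7.057, x_land=25.864, impact vy=-11.761
  bounce: vy ← 0.63·11.761 = 7.409
Arc 3: start y=0.000, vy=7.409 → t=1.512, apex=2.801, x_land=33.621, impact vy=-7.409
  bounce: vy ← 0.63·7.409 = 4.668
Arc 4: start y=0.000, vy=4.668 → t=0.953, apex=1.112, x_land=38.508, impact vy=-4.668
  bounce: vy ← 0.63·4.668 = 2.941
Arc 5: start y=0.000, vy=2.941 → t=0.600, apex=0.441, x_land=41.587, impact vy=-2.941
  bounce: vy ← 0.63·2.941 = 1.853

1 2.642 17.780 13.551
2 2.400 7.057 25.864
3 1.512 2.801 33.621
4 0.953 1.112 38.508
5 0.600 0.441 41.587
final: 41.587 1.853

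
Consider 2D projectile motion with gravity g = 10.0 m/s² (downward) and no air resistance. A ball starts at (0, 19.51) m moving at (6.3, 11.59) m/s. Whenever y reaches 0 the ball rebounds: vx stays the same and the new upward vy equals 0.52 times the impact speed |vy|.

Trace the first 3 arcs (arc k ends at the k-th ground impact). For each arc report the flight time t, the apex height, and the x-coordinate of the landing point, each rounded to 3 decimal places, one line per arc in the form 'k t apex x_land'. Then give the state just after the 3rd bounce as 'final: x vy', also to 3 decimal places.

1 3.449 26.226 21.730
2 2.382 7.092 36.736
3 1.239 1.918 44.539
final: 44.539 3.220

Arc 1: start y=19.510, vy=11.590 → t=3.449, apex=26.226, x_land=21.730, impact vy=-22.903
  bounce: vy ← 0.52·22.903 = 11.909
Arc 2: start y=0.000, vy=11.909 → t=2.382, apex=7.092, x_land=36.736, impact vy=-11.909
  bounce: vy ← 0.52·11.909 = 6.193
Arc 3: start y=0.000, vy=6.193 → t=1.239, apex=1.918, x_land=44.539, impact vy=-6.193
  bounce: vy ← 0.52·6.193 = 3.220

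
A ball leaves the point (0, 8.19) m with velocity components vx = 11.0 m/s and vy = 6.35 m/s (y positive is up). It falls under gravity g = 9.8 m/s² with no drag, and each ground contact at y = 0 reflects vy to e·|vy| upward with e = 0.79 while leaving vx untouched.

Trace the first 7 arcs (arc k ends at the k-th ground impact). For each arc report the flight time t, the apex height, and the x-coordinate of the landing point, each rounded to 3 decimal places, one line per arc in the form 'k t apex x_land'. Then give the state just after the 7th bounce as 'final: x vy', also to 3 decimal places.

1 2.094 10.247 23.035
2 2.285 6.395 48.169
3 1.805 3.991 68.024
4 1.426 2.491 83.710
5 1.127 1.555 96.102
6 0.890 0.970 105.892
7 0.703 0.606 113.625
final: 113.625 2.722

Arc 1: start y=8.190, vy=6.350 → t=2.094, apex=10.247, x_land=23.035, impact vy=-14.172
  bounce: vy ← 0.79·14.172 = 11.196
Arc 2: start y=0.000, vy=11.196 → t=2.285, apex=6.395, x_land=48.169, impact vy=-11.196
  bounce: vy ← 0.79·11.196 = 8.845
Arc 3: start y=0.000, vy=8.845 → t=1.805, apex=3.991, x_land=68.024, impact vy=-8.845
  bounce: vy ← 0.79·8.845 = 6.987
Arc 4: start y=0.000, vy=6.987 → t=1.426, apex=2.491, x_land=83.710, impact vy=-6.987
  bounce: vy ← 0.79·6.987 = 5.520
Arc 5: start y=0.000, vy=5.520 → t=1.127, apex=1.555, x_land=96.102, impact vy=-5.520
  bounce: vy ← 0.79·5.520 = 4.361
Arc 6: start y=0.000, vy=4.361 → t=0.890, apex=0.970, x_land=105.892, impact vy=-4.361
  bounce: vy ← 0.79·4.361 = 3.445
Arc 7: start y=0.000, vy=3.445 → t=0.703, apex=0.606, x_land=113.625, impact vy=-3.445
  bounce: vy ← 0.79·3.445 = 2.722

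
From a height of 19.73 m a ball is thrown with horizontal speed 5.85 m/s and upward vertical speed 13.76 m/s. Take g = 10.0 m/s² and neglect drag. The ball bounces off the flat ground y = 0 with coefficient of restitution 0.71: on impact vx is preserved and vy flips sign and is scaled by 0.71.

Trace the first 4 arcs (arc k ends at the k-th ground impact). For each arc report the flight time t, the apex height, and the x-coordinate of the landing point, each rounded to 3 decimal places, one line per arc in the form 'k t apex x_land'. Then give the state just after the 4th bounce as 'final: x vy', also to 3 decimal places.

1 3.792 29.197 22.186
2 3.431 14.718 42.260
3 2.436 7.419 56.512
4 1.730 3.740 66.631
final: 66.631 6.141

Arc 1: start y=19.730, vy=13.760 → t=3.792, apex=29.197, x_land=22.186, impact vy=-24.165
  bounce: vy ← 0.71·24.165 = 17.157
Arc 2: start y=0.000, vy=17.157 → t=3.431, apex=14.718, x_land=42.260, impact vy=-17.157
  bounce: vy ← 0.71·17.157 = 12.181
Arc 3: start y=0.000, vy=12.181 → t=2.436, apex=7.419, x_land=56.512, impact vy=-12.181
  bounce: vy ← 0.71·12.181 = 8.649
Arc 4: start y=0.000, vy=8.649 → t=1.730, apex=3.740, x_land=66.631, impact vy=-8.649
  bounce: vy ← 0.71·8.649 = 6.141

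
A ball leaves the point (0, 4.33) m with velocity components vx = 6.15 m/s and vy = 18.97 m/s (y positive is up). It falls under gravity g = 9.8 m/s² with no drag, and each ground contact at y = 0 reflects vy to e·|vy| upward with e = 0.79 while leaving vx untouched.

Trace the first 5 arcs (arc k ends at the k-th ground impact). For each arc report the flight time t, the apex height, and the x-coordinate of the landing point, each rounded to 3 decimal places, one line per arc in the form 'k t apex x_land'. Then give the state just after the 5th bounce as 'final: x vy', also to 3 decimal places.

Arc 1: start y=4.330, vy=18.970 → t=4.088, apex=22.690, x_land=25.139, impact vy=-21.089
  bounce: vy ← 0.79·21.089 = 16.660
Arc 2: start y=0.000, vy=16.660 → t=3.400, apex=14.161, x_land=46.049, impact vy=-16.660
  bounce: vy ← 0.79·16.660 = 13.161
Arc 3: start y=0.000, vy=13.161 → t=2.686, apex=8.838, x_land=62.568, impact vy=-13.161
  bounce: vy ← 0.79·13.161 = 10.398
Arc 4: start y=0.000, vy=10.398 → t=2.122, apex=5.516, x_land=75.618, impact vy=-10.398
  bounce: vy ← 0.79·10.398 = 8.214
Arc 5: start y=0.000, vy=8.214 → t=1.676, apex=3.442, x_land=85.927, impact vy=-8.214
  bounce: vy ← 0.79·8.214 = 6.489

1 4.088 22.690 25.139
2 3.400 14.161 46.049
3 2.686 8.838 62.568
4 2.122 5.516 75.618
5 1.676 3.442 85.927
final: 85.927 6.489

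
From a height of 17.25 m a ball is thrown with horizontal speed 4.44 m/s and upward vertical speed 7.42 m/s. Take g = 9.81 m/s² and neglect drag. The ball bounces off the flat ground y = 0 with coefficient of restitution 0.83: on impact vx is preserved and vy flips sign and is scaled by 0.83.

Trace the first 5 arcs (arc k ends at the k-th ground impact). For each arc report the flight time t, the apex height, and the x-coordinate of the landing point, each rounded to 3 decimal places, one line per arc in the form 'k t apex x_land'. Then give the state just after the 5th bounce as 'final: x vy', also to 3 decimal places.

1 2.778 20.056 12.336
2 3.357 13.817 27.240
3 2.786 9.518 39.610
4 2.312 6.557 49.877
5 1.919 4.517 58.399
final: 58.399 7.814

Arc 1: start y=17.250, vy=7.420 → t=2.778, apex=20.056, x_land=12.336, impact vy=-19.837
  bounce: vy ← 0.83·19.837 = 16.465
Arc 2: start y=0.000, vy=16.465 → t=3.357, apex=13.817, x_land=27.240, impact vy=-16.465
  bounce: vy ← 0.83·16.465 = 13.666
Arc 3: start y=0.000, vy=13.666 → t=2.786, apex=9.518, x_land=39.610, impact vy=-13.666
  bounce: vy ← 0.83·13.666 = 11.342
Arc 4: start y=0.000, vy=11.342 → t=2.312, apex=6.557, x_land=49.877, impact vy=-11.342
  bounce: vy ← 0.83·11.342 = 9.414
Arc 5: start y=0.000, vy=9.414 → t=1.919, apex=4.517, x_land=58.399, impact vy=-9.414
  bounce: vy ← 0.83·9.414 = 7.814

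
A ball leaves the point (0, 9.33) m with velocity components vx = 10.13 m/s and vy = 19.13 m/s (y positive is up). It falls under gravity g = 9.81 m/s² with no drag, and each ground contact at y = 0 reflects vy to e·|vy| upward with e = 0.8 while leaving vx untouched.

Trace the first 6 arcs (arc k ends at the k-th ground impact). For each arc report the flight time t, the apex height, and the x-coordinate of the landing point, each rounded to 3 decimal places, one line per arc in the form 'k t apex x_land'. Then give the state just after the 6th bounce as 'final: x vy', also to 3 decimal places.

Arc 1: start y=9.330, vy=19.130 → t=4.339, apex=27.982, x_land=43.949, impact vy=-23.431
  bounce: vy ← 0.8·23.431 = 18.745
Arc 2: start y=0.000, vy=18.745 → t=3.822, apex=17.909, x_land=82.662, impact vy=-18.745
  bounce: vy ← 0.8·18.745 = 14.996
Arc 3: start y=0.000, vy=14.996 → t=3.057, apex=11.462, x_land=113.632, impact vy=-14.996
  bounce: vy ← 0.8·14.996 = 11.997
Arc 4: start y=0.000, vy=11.997 → t=2.446, apex=7.335, x_land=138.408, impact vy=-11.997
  bounce: vy ← 0.8·11.997 = 9.597
Arc 5: start y=0.000, vy=9.597 → t=1.957, apex=4.695, x_land=158.229, impact vy=-9.597
  bounce: vy ← 0.8·9.597 = 7.678
Arc 6: start y=0.000, vy=7.678 → t=1.565, apex=3.005, x_land=174.085, impact vy=-7.678
  bounce: vy ← 0.8·7.678 = 6.142

1 4.339 27.982 43.949
2 3.822 17.909 82.662
3 3.057 11.462 113.632
4 2.446 7.335 138.408
5 1.957 4.695 158.229
6 1.565 3.005 174.085
final: 174.085 6.142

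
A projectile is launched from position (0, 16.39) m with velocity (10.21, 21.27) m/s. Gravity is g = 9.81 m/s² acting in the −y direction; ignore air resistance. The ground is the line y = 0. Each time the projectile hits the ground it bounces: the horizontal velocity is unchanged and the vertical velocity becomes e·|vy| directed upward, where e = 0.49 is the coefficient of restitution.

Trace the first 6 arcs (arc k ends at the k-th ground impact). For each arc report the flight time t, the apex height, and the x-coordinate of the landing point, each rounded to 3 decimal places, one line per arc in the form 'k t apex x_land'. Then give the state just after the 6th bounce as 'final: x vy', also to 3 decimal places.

1 5.004 39.449 51.092
2 2.779 9.472 79.468
3 1.362 2.274 93.372
4 0.667 0.546 100.185
5 0.327 0.131 103.524
6 0.160 0.031 105.160
final: 105.160 0.385

Arc 1: start y=16.390, vy=21.270 → t=5.004, apex=39.449, x_land=51.092, impact vy=-27.821
  bounce: vy ← 0.49·27.821 = 13.632
Arc 2: start y=0.000, vy=13.632 → t=2.779, apex=9.472, x_land=79.468, impact vy=-13.632
  bounce: vy ← 0.49·13.632 = 6.680
Arc 3: start y=0.000, vy=6.680 → t=1.362, apex=2.274, x_land=93.372, impact vy=-6.680
  bounce: vy ← 0.49·6.680 = 3.273
Arc 4: start y=0.000, vy=3.273 → t=0.667, apex=0.546, x_land=100.185, impact vy=-3.273
  bounce: vy ← 0.49·3.273 = 1.604
Arc 5: start y=0.000, vy=1.604 → t=0.327, apex=0.131, x_land=103.524, impact vy=-1.604
  bounce: vy ← 0.49·1.604 = 0.786
Arc 6: start y=0.000, vy=0.786 → t=0.160, apex=0.031, x_land=105.160, impact vy=-0.786
  bounce: vy ← 0.49·0.786 = 0.385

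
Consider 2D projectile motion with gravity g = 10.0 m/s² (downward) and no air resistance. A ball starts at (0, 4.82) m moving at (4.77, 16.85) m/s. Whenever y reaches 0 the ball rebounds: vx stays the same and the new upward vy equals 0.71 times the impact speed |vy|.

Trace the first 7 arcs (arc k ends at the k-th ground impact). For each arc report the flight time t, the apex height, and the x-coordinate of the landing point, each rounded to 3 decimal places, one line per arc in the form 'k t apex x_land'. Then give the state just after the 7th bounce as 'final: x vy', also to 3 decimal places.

Arc 1: start y=4.820, vy=16.850 → t=3.635, apex=19.016, x_land=17.340, impact vy=-19.502
  bounce: vy ← 0.71·19.502 = 13.846
Arc 2: start y=0.000, vy=13.846 → t=2.769, apex=9.586, x_land=30.549, impact vy=-13.846
  bounce: vy ← 0.71·13.846 = 9.831
Arc 3: start y=0.000, vy=9.831 → t=1.966, apex=4.832, x_land=39.928, impact vy=-9.831
  bounce: vy ← 0.71·9.831 = 6.980
Arc 4: start y=0.000, vy=6.980 → t=1.396, apex=2.436, x_land=46.587, impact vy=-6.980
  bounce: vy ← 0.71·6.980 = 4.956
Arc 5: start y=0.000, vy=4.956 → t=0.991, apex=1.228, x_land=51.315, impact vy=-4.956
  bounce: vy ← 0.71·4.956 = 3.519
Arc 6: start y=0.000, vy=3.519 → t=0.704, apex=0.619, x_land=54.671, impact vy=-3.519
  bounce: vy ← 0.71·3.519 = 2.498
Arc 7: start y=0.000, vy=2.498 → t=0.500, apex=0.312, x_land=57.055, impact vy=-2.498
  bounce: vy ← 0.71·2.498 = 1.774

1 3.635 19.016 17.340
2 2.769 9.586 30.549
3 1.966 4.832 39.928
4 1.396 2.436 46.587
5 0.991 1.228 51.315
6 0.704 0.619 54.671
7 0.500 0.312 57.055
final: 57.055 1.774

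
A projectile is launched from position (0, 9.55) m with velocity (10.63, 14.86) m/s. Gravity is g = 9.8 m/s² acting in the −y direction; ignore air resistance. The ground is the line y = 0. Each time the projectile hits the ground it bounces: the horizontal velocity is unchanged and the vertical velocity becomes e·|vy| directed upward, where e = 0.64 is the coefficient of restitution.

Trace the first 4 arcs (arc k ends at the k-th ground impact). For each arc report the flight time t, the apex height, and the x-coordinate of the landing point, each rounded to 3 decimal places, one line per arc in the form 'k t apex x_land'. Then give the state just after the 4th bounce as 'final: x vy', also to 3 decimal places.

Arc 1: start y=9.550, vy=14.860 → t=3.577, apex=20.816, x_land=38.028, impact vy=-20.199
  bounce: vy ← 0.64·20.199 = 12.927
Arc 2: start y=0.000, vy=12.927 → t=2.638, apex=8.526, x_land=66.073, impact vy=-12.927
  bounce: vy ← 0.64·12.927 = 8.274
Arc 3: start y=0.000, vy=8.274 → t=1.688, apex=3.492, x_land=84.021, impact vy=-8.274
  bounce: vy ← 0.64·8.274 = 5.295
Arc 4: start y=0.000, vy=5.295 → t=1.081, apex=1.430, x_land=95.508, impact vy=-5.295
  bounce: vy ← 0.64·5.295 = 3.389

1 3.577 20.816 38.028
2 2.638 8.526 66.073
3 1.688 3.492 84.021
4 1.081 1.430 95.508
final: 95.508 3.389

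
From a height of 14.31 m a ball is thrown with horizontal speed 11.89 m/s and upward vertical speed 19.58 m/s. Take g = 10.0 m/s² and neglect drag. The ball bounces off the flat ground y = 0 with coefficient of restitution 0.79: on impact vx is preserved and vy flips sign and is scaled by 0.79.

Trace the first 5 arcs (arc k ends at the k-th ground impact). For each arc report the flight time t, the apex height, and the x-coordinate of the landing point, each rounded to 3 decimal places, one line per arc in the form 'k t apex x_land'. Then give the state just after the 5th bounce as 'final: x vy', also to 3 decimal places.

1 4.546 33.479 54.047
2 4.088 20.894 102.659
3 3.230 13.040 141.062
4 2.552 8.138 171.400
5 2.016 5.079 195.368
final: 195.368 7.962

Arc 1: start y=14.310, vy=19.580 → t=4.546, apex=33.479, x_land=54.047, impact vy=-25.876
  bounce: vy ← 0.79·25.876 = 20.442
Arc 2: start y=0.000, vy=20.442 → t=4.088, apex=20.894, x_land=102.659, impact vy=-20.442
  bounce: vy ← 0.79·20.442 = 16.149
Arc 3: start y=0.000, vy=16.149 → t=3.230, apex=13.040, x_land=141.062, impact vy=-16.149
  bounce: vy ← 0.79·16.149 = 12.758
Arc 4: start y=0.000, vy=12.758 → t=2.552, apex=8.138, x_land=171.400, impact vy=-12.758
  bounce: vy ← 0.79·12.758 = 10.079
Arc 5: start y=0.000, vy=10.079 → t=2.016, apex=5.079, x_land=195.368, impact vy=-10.079
  bounce: vy ← 0.79·10.079 = 7.962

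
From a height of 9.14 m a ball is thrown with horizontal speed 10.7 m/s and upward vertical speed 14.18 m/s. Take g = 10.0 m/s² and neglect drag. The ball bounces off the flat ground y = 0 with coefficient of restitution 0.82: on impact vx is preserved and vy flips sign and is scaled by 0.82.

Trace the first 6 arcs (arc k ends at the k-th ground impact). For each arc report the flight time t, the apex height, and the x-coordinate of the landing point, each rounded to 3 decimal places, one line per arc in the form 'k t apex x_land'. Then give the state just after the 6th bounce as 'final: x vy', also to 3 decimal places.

1 3.377 19.194 36.137
2 3.213 12.906 70.518
3 2.635 8.678 98.711
4 2.161 5.835 121.828
5 1.772 3.923 140.785
6 1.453 2.638 156.330
final: 156.330 5.956

Arc 1: start y=9.140, vy=14.180 → t=3.377, apex=19.194, x_land=36.137, impact vy=-19.593
  bounce: vy ← 0.82·19.593 = 16.066
Arc 2: start y=0.000, vy=16.066 → t=3.213, apex=12.906, x_land=70.518, impact vy=-16.066
  bounce: vy ← 0.82·16.066 = 13.174
Arc 3: start y=0.000, vy=13.174 → t=2.635, apex=8.678, x_land=98.711, impact vy=-13.174
  bounce: vy ← 0.82·13.174 = 10.803
Arc 4: start y=0.000, vy=10.803 → t=2.161, apex=5.835, x_land=121.828, impact vy=-10.803
  bounce: vy ← 0.82·10.803 = 8.858
Arc 5: start y=0.000, vy=8.858 → t=1.772, apex=3.923, x_land=140.785, impact vy=-8.858
  bounce: vy ← 0.82·8.858 = 7.264
Arc 6: start y=0.000, vy=7.264 → t=1.453, apex=2.638, x_land=156.330, impact vy=-7.264
  bounce: vy ← 0.82·7.264 = 5.956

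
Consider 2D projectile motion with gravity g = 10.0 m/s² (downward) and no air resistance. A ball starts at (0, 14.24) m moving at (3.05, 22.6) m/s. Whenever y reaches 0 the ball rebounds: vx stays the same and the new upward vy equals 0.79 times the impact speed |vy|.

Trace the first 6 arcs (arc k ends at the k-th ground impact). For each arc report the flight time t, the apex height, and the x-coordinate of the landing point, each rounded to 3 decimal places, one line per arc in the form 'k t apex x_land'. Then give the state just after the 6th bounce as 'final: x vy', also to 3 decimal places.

Arc 1: start y=14.240, vy=22.600 → t=5.081, apex=39.778, x_land=15.496, impact vy=-28.206
  bounce: vy ← 0.79·28.206 = 22.282
Arc 2: start y=0.000, vy=22.282 → t=4.456, apex=24.825, x_land=29.088, impact vy=-22.282
  bounce: vy ← 0.79·22.282 = 17.603
Arc 3: start y=0.000, vy=17.603 → t=3.521, apex=15.494, x_land=39.826, impact vy=-17.603
  bounce: vy ← 0.79·17.603 = 13.906
Arc 4: start y=0.000, vy=13.906 → t=2.781, apex=9.670, x_land=48.309, impact vy=-13.906
  bounce: vy ← 0.79·13.906 = 10.986
Arc 5: start y=0.000, vy=10.986 → t=2.197, apex=6.035, x_land=55.010, impact vy=-10.986
  bounce: vy ← 0.79·10.986 = 8.679
Arc 6: start y=0.000, vy=8.679 → t=1.736, apex=3.766, x_land=60.305, impact vy=-8.679
  bounce: vy ← 0.79·8.679 = 6.856

1 5.081 39.778 15.496
2 4.456 24.825 29.088
3 3.521 15.494 39.826
4 2.781 9.670 48.309
5 2.197 6.035 55.010
6 1.736 3.766 60.305
final: 60.305 6.856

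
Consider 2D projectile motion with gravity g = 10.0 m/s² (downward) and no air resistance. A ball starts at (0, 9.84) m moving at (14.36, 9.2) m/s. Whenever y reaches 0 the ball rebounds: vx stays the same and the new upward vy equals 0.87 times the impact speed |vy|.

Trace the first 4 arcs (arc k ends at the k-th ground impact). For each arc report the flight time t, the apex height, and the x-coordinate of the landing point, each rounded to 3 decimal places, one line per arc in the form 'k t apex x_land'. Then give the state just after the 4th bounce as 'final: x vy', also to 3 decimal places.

1 2.598 14.072 37.302
2 2.919 10.651 79.219
3 2.540 8.062 115.688
4 2.209 6.102 147.415
final: 147.415 9.611

Arc 1: start y=9.840, vy=9.200 → t=2.598, apex=14.072, x_land=37.302, impact vy=-16.776
  bounce: vy ← 0.87·16.776 = 14.595
Arc 2: start y=0.000, vy=14.595 → t=2.919, apex=10.651, x_land=79.219, impact vy=-14.595
  bounce: vy ← 0.87·14.595 = 12.698
Arc 3: start y=0.000, vy=12.698 → t=2.540, apex=8.062, x_land=115.688, impact vy=-12.698
  bounce: vy ← 0.87·12.698 = 11.047
Arc 4: start y=0.000, vy=11.047 → t=2.209, apex=6.102, x_land=147.415, impact vy=-11.047
  bounce: vy ← 0.87·11.047 = 9.611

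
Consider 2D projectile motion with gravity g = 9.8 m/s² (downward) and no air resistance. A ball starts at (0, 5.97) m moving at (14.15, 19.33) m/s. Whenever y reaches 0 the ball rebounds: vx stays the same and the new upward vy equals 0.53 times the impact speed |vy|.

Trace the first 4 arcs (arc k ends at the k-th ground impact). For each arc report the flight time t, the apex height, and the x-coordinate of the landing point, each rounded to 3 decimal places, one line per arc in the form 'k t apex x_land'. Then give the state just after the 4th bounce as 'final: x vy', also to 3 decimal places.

Arc 1: start y=5.970, vy=19.330 → t=4.233, apex=25.034, x_land=59.893, impact vy=-22.151
  bounce: vy ← 0.53·22.151 = 11.740
Arc 2: start y=0.000, vy=11.740 → t=2.396, apex=7.032, x_land=93.795, impact vy=-11.740
  bounce: vy ← 0.53·11.740 = 6.222
Arc 3: start y=0.000, vy=6.222 → t=1.270, apex=1.975, x_land=111.764, impact vy=-6.222
  bounce: vy ← 0.53·6.222 = 3.298
Arc 4: start y=0.000, vy=3.298 → t=0.673, apex=0.555, x_land=121.287, impact vy=-3.298
  bounce: vy ← 0.53·3.298 = 1.748

1 4.233 25.034 59.893
2 2.396 7.032 93.795
3 1.270 1.975 111.764
4 0.673 0.555 121.287
final: 121.287 1.748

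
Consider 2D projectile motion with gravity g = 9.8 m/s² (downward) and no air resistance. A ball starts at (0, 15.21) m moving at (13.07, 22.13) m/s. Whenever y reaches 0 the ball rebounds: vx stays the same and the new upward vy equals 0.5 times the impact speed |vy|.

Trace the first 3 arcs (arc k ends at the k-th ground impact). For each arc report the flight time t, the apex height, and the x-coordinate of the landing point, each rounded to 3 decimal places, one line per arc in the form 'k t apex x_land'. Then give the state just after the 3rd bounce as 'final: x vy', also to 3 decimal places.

1 5.122 40.197 66.949
2 2.864 10.049 104.383
3 1.432 2.512 123.100
final: 123.100 3.509

Arc 1: start y=15.210, vy=22.130 → t=5.122, apex=40.197, x_land=66.949, impact vy=-28.069
  bounce: vy ← 0.5·28.069 = 14.034
Arc 2: start y=0.000, vy=14.034 → t=2.864, apex=10.049, x_land=104.383, impact vy=-14.034
  bounce: vy ← 0.5·14.034 = 7.017
Arc 3: start y=0.000, vy=7.017 → t=1.432, apex=2.512, x_land=123.100, impact vy=-7.017
  bounce: vy ← 0.5·7.017 = 3.509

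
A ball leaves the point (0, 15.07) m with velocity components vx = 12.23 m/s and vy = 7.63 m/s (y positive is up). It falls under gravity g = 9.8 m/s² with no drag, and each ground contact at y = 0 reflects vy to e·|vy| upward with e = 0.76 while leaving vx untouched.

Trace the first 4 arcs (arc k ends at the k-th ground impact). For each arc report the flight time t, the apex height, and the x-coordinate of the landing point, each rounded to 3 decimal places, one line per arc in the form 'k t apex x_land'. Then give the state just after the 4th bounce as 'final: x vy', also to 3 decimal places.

Arc 1: start y=15.070, vy=7.630 → t=2.697, apex=18.040, x_land=32.989, impact vy=-18.804
  bounce: vy ← 0.76·18.804 = 14.291
Arc 2: start y=0.000, vy=14.291 → t=2.917, apex=10.420, x_land=68.658, impact vy=-14.291
  bounce: vy ← 0.76·14.291 = 10.861
Arc 3: start y=0.000, vy=10.861 → t=2.217, apex=6.019, x_land=95.766, impact vy=-10.861
  bounce: vy ← 0.76·10.861 = 8.254
Arc 4: start y=0.000, vy=8.254 → t=1.685, apex=3.476, x_land=116.369, impact vy=-8.254
  bounce: vy ← 0.76·8.254 = 6.273

1 2.697 18.040 32.989
2 2.917 10.420 68.658
3 2.217 6.019 95.766
4 1.685 3.476 116.369
final: 116.369 6.273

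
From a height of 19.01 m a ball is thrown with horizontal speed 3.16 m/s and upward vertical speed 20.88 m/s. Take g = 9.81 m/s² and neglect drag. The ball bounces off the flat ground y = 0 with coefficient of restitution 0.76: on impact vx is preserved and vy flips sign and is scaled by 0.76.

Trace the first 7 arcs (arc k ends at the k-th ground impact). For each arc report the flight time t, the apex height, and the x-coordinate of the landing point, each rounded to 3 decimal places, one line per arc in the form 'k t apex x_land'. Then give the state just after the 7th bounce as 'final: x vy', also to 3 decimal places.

Arc 1: start y=19.010, vy=20.880 → t=5.028, apex=41.231, x_land=15.888, impact vy=-28.442
  bounce: vy ← 0.76·28.442 = 21.616
Arc 2: start y=0.000, vy=21.616 → t=4.407, apex=23.815, x_land=29.814, impact vy=-21.616
  bounce: vy ← 0.76·21.616 = 16.428
Arc 3: start y=0.000, vy=16.428 → t=3.349, apex=13.756, x_land=40.397, impact vy=-16.428
  bounce: vy ← 0.76·16.428 = 12.485
Arc 4: start y=0.000, vy=12.485 → t=2.545, apex=7.945, x_land=48.441, impact vy=-12.485
  bounce: vy ← 0.76·12.485 = 9.489
Arc 5: start y=0.000, vy=9.489 → t=1.935, apex=4.589, x_land=54.554, impact vy=-9.489
  bounce: vy ← 0.76·9.489 = 7.212
Arc 6: start y=0.000, vy=7.212 → t=1.470, apex=2.651, x_land=59.200, impact vy=-7.212
  bounce: vy ← 0.76·7.212 = 5.481
Arc 7: start y=0.000, vy=5.481 → t=1.117, apex=1.531, x_land=62.731, impact vy=-5.481
  bounce: vy ← 0.76·5.481 = 4.165

1 5.028 41.231 15.888
2 4.407 23.815 29.814
3 3.349 13.756 40.397
4 2.545 7.945 48.441
5 1.935 4.589 54.554
6 1.470 2.651 59.200
7 1.117 1.531 62.731
final: 62.731 4.165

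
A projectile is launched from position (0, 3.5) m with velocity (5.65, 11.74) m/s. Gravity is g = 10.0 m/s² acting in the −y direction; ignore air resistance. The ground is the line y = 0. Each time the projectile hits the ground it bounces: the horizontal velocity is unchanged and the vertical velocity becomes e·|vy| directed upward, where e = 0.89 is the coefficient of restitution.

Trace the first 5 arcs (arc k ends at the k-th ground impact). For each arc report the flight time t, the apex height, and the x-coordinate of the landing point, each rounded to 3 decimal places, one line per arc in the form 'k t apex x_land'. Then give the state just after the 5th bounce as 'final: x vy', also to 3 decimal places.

Arc 1: start y=3.500, vy=11.740 → t=2.616, apex=10.391, x_land=14.778, impact vy=-14.416
  bounce: vy ← 0.89·14.416 = 12.830
Arc 2: start y=0.000, vy=12.830 → t=2.566, apex=8.231, x_land=29.277, impact vy=-12.830
  bounce: vy ← 0.89·12.830 = 11.419
Arc 3: start y=0.000, vy=11.419 → t=2.284, apex=6.520, x_land=42.180, impact vy=-11.419
  bounce: vy ← 0.89·11.419 = 10.163
Arc 4: start y=0.000, vy=10.163 → t=2.033, apex=5.164, x_land=53.664, impact vy=-10.163
  bounce: vy ← 0.89·10.163 = 9.045
Arc 5: start y=0.000, vy=9.045 → t=1.809, apex=4.091, x_land=63.885, impact vy=-9.045
  bounce: vy ← 0.89·9.045 = 8.050

1 2.616 10.391 14.778
2 2.566 8.231 29.277
3 2.284 6.520 42.180
4 2.033 5.164 53.664
5 1.809 4.091 63.885
final: 63.885 8.050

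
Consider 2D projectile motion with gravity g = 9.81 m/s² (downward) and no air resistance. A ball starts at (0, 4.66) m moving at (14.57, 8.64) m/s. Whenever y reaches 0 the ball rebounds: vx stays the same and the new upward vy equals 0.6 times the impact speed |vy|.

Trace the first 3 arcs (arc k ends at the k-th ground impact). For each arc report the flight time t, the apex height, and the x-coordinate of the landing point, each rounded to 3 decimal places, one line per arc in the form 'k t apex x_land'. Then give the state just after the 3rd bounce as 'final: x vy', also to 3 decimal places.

Arc 1: start y=4.660, vy=8.640 → t=2.194, apex=8.465, x_land=31.973, impact vy=-12.887
  bounce: vy ← 0.6·12.887 = 7.732
Arc 2: start y=0.000, vy=7.732 → t=1.576, apex=3.047, x_land=54.941, impact vy=-7.732
  bounce: vy ← 0.6·7.732 = 4.639
Arc 3: start y=0.000, vy=4.639 → t=0.946, apex=1.097, x_land=68.722, impact vy=-4.639
  bounce: vy ← 0.6·4.639 = 2.784

1 2.194 8.465 31.973
2 1.576 3.047 54.941
3 0.946 1.097 68.722
final: 68.722 2.784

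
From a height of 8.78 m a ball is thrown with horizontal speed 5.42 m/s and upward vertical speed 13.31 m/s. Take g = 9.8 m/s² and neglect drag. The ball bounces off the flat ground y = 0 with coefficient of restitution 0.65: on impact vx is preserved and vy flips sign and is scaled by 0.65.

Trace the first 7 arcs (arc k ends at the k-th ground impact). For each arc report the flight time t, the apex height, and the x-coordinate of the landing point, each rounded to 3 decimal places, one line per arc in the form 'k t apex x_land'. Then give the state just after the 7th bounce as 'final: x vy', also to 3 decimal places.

1 3.265 17.819 17.697
2 2.479 7.528 31.133
3 1.611 3.181 39.867
4 1.047 1.344 45.544
5 0.681 0.568 49.234
6 0.443 0.240 51.632
7 0.288 0.101 53.191
final: 53.191 0.916

Arc 1: start y=8.780, vy=13.310 → t=3.265, apex=17.819, x_land=17.697, impact vy=-18.688
  bounce: vy ← 0.65·18.688 = 12.147
Arc 2: start y=0.000, vy=12.147 → t=2.479, apex=7.528, x_land=31.133, impact vy=-12.147
  bounce: vy ← 0.65·12.147 = 7.896
Arc 3: start y=0.000, vy=7.896 → t=1.611, apex=3.181, x_land=39.867, impact vy=-7.896
  bounce: vy ← 0.65·7.896 = 5.132
Arc 4: start y=0.000, vy=5.132 → t=1.047, apex=1.344, x_land=45.544, impact vy=-5.132
  bounce: vy ← 0.65·5.132 = 3.336
Arc 5: start y=0.000, vy=3.336 → t=0.681, apex=0.568, x_land=49.234, impact vy=-3.336
  bounce: vy ← 0.65·3.336 = 2.168
Arc 6: start y=0.000, vy=2.168 → t=0.443, apex=0.240, x_land=51.632, impact vy=-2.168
  bounce: vy ← 0.65·2.168 = 1.409
Arc 7: start y=0.000, vy=1.409 → t=0.288, apex=0.101, x_land=53.191, impact vy=-1.409
  bounce: vy ← 0.65·1.409 = 0.916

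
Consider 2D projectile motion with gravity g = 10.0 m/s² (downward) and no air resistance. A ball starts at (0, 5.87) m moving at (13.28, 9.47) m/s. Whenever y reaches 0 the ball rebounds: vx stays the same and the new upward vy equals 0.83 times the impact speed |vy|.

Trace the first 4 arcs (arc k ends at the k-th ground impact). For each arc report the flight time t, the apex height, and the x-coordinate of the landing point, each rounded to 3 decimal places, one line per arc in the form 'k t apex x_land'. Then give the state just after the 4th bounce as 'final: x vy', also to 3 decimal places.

Arc 1: start y=5.870, vy=9.470 → t=2.386, apex=10.354, x_land=31.686, impact vy=-14.390
  bounce: vy ← 0.83·14.390 = 11.944
Arc 2: start y=0.000, vy=11.944 → t=2.389, apex=7.133, x_land=63.410, impact vy=-11.944
  bounce: vy ← 0.83·11.944 = 9.913
Arc 3: start y=0.000, vy=9.913 → t=1.983, apex=4.914, x_land=89.740, impact vy=-9.913
  bounce: vy ← 0.83·9.913 = 8.228
Arc 4: start y=0.000, vy=8.228 → t=1.646, apex=3.385, x_land=111.594, impact vy=-8.228
  bounce: vy ← 0.83·8.228 = 6.829

1 2.386 10.354 31.686
2 2.389 7.133 63.410
3 1.983 4.914 89.740
4 1.646 3.385 111.594
final: 111.594 6.829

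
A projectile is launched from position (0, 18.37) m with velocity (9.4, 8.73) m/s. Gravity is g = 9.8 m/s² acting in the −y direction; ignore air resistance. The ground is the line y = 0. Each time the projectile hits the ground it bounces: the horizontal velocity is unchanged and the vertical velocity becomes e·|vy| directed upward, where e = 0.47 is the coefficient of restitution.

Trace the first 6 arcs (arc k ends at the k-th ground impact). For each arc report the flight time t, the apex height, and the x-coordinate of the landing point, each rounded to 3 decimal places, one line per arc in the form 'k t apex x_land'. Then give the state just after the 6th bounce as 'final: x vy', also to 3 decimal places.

Arc 1: start y=18.370, vy=8.730 → t=3.022, apex=22.258, x_land=28.408, impact vy=-20.887
  bounce: vy ← 0.47·20.887 = 9.817
Arc 2: start y=0.000, vy=9.817 → t=2.003, apex=4.917, x_land=47.240, impact vy=-9.817
  bounce: vy ← 0.47·9.817 = 4.614
Arc 3: start y=0.000, vy=4.614 → t=0.942, apex=1.086, x_land=56.092, impact vy=-4.614
  bounce: vy ← 0.47·4.614 = 2.169
Arc 4: start y=0.000, vy=2.169 → t=0.443, apex=0.240, x_land=60.252, impact vy=-2.169
  bounce: vy ← 0.47·2.169 = 1.019
Arc 5: start y=0.000, vy=1.019 → t=0.208, apex=0.053, x_land=62.207, impact vy=-1.019
  bounce: vy ← 0.47·1.019 = 0.479
Arc 6: start y=0.000, vy=0.479 → t=0.098, apex=0.012, x_land=63.126, impact vy=-0.479
  bounce: vy ← 0.47·0.479 = 0.225

1 3.022 22.258 28.408
2 2.003 4.917 47.240
3 0.942 1.086 56.092
4 0.443 0.240 60.252
5 0.208 0.053 62.207
6 0.098 0.012 63.126
final: 63.126 0.225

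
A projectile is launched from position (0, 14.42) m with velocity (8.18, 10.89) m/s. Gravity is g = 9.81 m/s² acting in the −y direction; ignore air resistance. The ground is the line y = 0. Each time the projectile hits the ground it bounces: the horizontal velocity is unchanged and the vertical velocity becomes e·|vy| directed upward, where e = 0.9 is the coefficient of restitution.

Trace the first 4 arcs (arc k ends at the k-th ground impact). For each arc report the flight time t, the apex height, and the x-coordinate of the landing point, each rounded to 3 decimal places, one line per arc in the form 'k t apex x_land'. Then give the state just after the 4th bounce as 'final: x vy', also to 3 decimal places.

Arc 1: start y=14.420, vy=10.890 → t=3.153, apex=20.464, x_land=25.789, impact vy=-20.038
  bounce: vy ← 0.9·20.038 = 18.034
Arc 2: start y=0.000, vy=18.034 → t=3.677, apex=16.576, x_land=55.864, impact vy=-18.034
  bounce: vy ← 0.9·18.034 = 16.231
Arc 3: start y=0.000, vy=16.231 → t=3.309, apex=13.427, x_land=82.932, impact vy=-16.231
  bounce: vy ← 0.9·16.231 = 14.608
Arc 4: start y=0.000, vy=14.608 → t=2.978, apex=10.876, x_land=107.292, impact vy=-14.608
  bounce: vy ← 0.9·14.608 = 13.147

1 3.153 20.464 25.789
2 3.677 16.576 55.864
3 3.309 13.427 82.932
4 2.978 10.876 107.292
final: 107.292 13.147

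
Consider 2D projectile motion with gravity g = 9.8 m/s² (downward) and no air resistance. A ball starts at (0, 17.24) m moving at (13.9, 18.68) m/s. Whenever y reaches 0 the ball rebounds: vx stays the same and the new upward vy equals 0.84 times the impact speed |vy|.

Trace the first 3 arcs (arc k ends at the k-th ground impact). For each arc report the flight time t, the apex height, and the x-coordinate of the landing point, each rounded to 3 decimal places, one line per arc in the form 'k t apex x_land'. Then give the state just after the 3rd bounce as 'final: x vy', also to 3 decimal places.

Arc 1: start y=17.240, vy=18.680 → t=4.580, apex=35.043, x_land=63.667, impact vy=-26.208
  bounce: vy ← 0.84·26.208 = 22.015
Arc 2: start y=0.000, vy=22.015 → t=4.493, apex=24.726, x_land=126.117, impact vy=-22.015
  bounce: vy ← 0.84·22.015 = 18.492
Arc 3: start y=0.000, vy=18.492 → t=3.774, apex=17.447, x_land=178.574, impact vy=-18.492
  bounce: vy ← 0.84·18.492 = 15.533

1 4.580 35.043 63.667
2 4.493 24.726 126.117
3 3.774 17.447 178.574
final: 178.574 15.533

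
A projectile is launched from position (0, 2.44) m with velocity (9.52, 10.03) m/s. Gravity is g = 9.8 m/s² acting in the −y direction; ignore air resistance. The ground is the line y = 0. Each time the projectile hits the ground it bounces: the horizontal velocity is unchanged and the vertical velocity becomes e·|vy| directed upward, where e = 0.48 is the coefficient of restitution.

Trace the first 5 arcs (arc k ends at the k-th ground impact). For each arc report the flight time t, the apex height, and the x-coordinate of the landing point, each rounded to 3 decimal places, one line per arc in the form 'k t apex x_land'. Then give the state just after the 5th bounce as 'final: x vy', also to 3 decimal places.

1 2.267 7.573 21.578
2 1.193 1.745 32.940
3 0.573 0.402 38.393
4 0.275 0.093 41.011
5 0.132 0.021 42.268
final: 42.268 0.310

Arc 1: start y=2.440, vy=10.030 → t=2.267, apex=7.573, x_land=21.578, impact vy=-12.183
  bounce: vy ← 0.48·12.183 = 5.848
Arc 2: start y=0.000, vy=5.848 → t=1.193, apex=1.745, x_land=32.940, impact vy=-5.848
  bounce: vy ← 0.48·5.848 = 2.807
Arc 3: start y=0.000, vy=2.807 → t=0.573, apex=0.402, x_land=38.393, impact vy=-2.807
  bounce: vy ← 0.48·2.807 = 1.347
Arc 4: start y=0.000, vy=1.347 → t=0.275, apex=0.093, x_land=41.011, impact vy=-1.347
  bounce: vy ← 0.48·1.347 = 0.647
Arc 5: start y=0.000, vy=0.647 → t=0.132, apex=0.021, x_land=42.268, impact vy=-0.647
  bounce: vy ← 0.48·0.647 = 0.310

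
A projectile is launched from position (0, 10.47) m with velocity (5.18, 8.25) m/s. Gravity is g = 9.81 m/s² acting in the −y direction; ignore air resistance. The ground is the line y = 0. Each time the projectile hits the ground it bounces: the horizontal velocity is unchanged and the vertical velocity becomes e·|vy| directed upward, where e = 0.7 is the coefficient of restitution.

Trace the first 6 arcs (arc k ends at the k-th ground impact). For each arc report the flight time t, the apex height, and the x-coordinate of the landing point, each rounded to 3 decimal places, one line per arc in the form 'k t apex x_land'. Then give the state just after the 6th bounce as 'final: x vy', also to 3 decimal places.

Arc 1: start y=10.470, vy=8.250 → t=2.527, apex=13.939, x_land=13.089, impact vy=-16.537
  bounce: vy ← 0.7·16.537 = 11.576
Arc 2: start y=0.000, vy=11.576 → t=2.360, apex=6.830, x_land=25.314, impact vy=-11.576
  bounce: vy ← 0.7·11.576 = 8.103
Arc 3: start y=0.000, vy=8.103 → t=1.652, apex=3.347, x_land=33.871, impact vy=-8.103
  bounce: vy ← 0.7·8.103 = 5.672
Arc 4: start y=0.000, vy=5.672 → t=1.156, apex=1.640, x_land=39.862, impact vy=-5.672
  bounce: vy ← 0.7·5.672 = 3.971
Arc 5: start y=0.000, vy=3.971 → t=0.810, apex=0.804, x_land=44.055, impact vy=-3.971
  bounce: vy ← 0.7·3.971 = 2.779
Arc 6: start y=0.000, vy=2.779 → t=0.567, apex=0.394, x_land=46.990, impact vy=-2.779
  bounce: vy ← 0.7·2.779 = 1.946

1 2.527 13.939 13.089
2 2.360 6.830 25.314
3 1.652 3.347 33.871
4 1.156 1.640 39.862
5 0.810 0.804 44.055
6 0.567 0.394 46.990
final: 46.990 1.946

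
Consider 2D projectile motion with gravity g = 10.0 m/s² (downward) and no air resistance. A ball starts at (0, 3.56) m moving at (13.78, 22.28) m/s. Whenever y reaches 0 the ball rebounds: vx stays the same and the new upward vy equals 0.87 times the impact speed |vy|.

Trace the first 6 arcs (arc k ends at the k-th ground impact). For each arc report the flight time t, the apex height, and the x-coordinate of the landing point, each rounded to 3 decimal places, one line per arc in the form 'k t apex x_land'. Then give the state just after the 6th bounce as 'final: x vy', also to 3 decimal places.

1 4.610 28.380 63.532
2 4.145 21.481 120.656
3 3.607 16.259 170.354
4 3.138 12.306 213.591
5 2.730 9.315 251.207
6 2.375 7.050 283.934
final: 283.934 10.331

Arc 1: start y=3.560, vy=22.280 → t=4.610, apex=28.380, x_land=63.532, impact vy=-23.824
  bounce: vy ← 0.87·23.824 = 20.727
Arc 2: start y=0.000, vy=20.727 → t=4.145, apex=21.481, x_land=120.656, impact vy=-20.727
  bounce: vy ← 0.87·20.727 = 18.033
Arc 3: start y=0.000, vy=18.033 → t=3.607, apex=16.259, x_land=170.354, impact vy=-18.033
  bounce: vy ← 0.87·18.033 = 15.688
Arc 4: start y=0.000, vy=15.688 → t=3.138, apex=12.306, x_land=213.591, impact vy=-15.688
  bounce: vy ← 0.87·15.688 = 13.649
Arc 5: start y=0.000, vy=13.649 → t=2.730, apex=9.315, x_land=251.207, impact vy=-13.649
  bounce: vy ← 0.87·13.649 = 11.875
Arc 6: start y=0.000, vy=11.875 → t=2.375, apex=7.050, x_land=283.934, impact vy=-11.875
  bounce: vy ← 0.87·11.875 = 10.331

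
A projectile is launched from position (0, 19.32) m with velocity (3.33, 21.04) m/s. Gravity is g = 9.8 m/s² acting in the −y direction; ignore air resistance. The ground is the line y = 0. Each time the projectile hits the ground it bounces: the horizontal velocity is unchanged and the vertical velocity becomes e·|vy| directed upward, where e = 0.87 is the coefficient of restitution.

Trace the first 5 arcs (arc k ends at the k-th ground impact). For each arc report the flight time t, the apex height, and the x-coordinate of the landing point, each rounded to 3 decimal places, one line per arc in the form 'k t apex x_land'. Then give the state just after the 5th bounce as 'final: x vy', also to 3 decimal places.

1 5.071 41.906 16.888
2 5.088 31.718 33.832
3 4.427 24.008 48.574
4 3.851 18.171 61.399
5 3.351 13.754 72.558
final: 72.558 14.284

Arc 1: start y=19.320, vy=21.040 → t=5.071, apex=41.906, x_land=16.888, impact vy=-28.659
  bounce: vy ← 0.87·28.659 = 24.934
Arc 2: start y=0.000, vy=24.934 → t=5.088, apex=31.718, x_land=33.832, impact vy=-24.934
  bounce: vy ← 0.87·24.934 = 21.692
Arc 3: start y=0.000, vy=21.692 → t=4.427, apex=24.008, x_land=48.574, impact vy=-21.692
  bounce: vy ← 0.87·21.692 = 18.872
Arc 4: start y=0.000, vy=18.872 → t=3.851, apex=18.171, x_land=61.399, impact vy=-18.872
  bounce: vy ← 0.87·18.872 = 16.419
Arc 5: start y=0.000, vy=16.419 → t=3.351, apex=13.754, x_land=72.558, impact vy=-16.419
  bounce: vy ← 0.87·16.419 = 14.284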